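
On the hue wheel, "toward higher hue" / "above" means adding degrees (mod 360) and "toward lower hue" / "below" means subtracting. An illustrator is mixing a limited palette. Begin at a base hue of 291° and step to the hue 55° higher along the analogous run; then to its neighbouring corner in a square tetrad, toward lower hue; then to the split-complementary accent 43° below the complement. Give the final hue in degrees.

+55° (analog 55° ↑): 291 + 55 = 346°
−90° (square ↓): 346 − 90 = 256°
+137° (split-comp 43° ↓): 256 + 137 = 393 → 393 − 360 = 33°

33°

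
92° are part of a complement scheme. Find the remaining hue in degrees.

272°

The complement sits 180° across the wheel.
The full set through 92° is {92°, 272°}.
Given {92°}, the missing hue is 272°.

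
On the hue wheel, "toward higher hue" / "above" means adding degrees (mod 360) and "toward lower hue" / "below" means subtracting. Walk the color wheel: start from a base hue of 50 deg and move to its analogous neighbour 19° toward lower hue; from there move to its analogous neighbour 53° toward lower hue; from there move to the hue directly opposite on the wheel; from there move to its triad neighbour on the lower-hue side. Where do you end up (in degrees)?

50 − 19 = 31°   (analog 19° ↓)
31 − 53 = -22 → -22 + 360 = 338°   (analog 53° ↓)
338 + 180 = 518 → 518 − 360 = 158°   (complement)
158 − 120 = 38°   (triadic ↓)

38°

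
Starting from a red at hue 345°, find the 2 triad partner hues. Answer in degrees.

105° and 225°

A triad places three hues 120° apart.
345 + 120 = 465 → 465 − 360 = 105°
345 + 240 = 585 → 585 − 360 = 225°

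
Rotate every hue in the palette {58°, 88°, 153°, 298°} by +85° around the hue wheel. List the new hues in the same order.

58 + 85 = 143°
88 + 85 = 173°
153 + 85 = 238°
298 + 85 = 383 → 383 − 360 = 23°

143°, 173°, 238°, 23°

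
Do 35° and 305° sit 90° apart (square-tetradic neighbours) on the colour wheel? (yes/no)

yes

Angular distance: |35 − 305| = 270; shorter arc = 360 − 270 = 90°.
90° apart (square-tetradic neighbours) requires 90°.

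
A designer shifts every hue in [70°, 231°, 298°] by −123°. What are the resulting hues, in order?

307°, 108°, 175°

70 − 123 = -53 → -53 + 360 = 307°
231 − 123 = 108°
298 − 123 = 175°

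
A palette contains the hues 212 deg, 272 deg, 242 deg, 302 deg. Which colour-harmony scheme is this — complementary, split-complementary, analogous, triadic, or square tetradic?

Sort the hues: 212°, 242°, 272°, 302°.
Successive gaps around the wheel: 30°, 30°, 30°, 270°.
A run of hues at equal small steps (30°) with one large closing gap is an analogous group.

analogous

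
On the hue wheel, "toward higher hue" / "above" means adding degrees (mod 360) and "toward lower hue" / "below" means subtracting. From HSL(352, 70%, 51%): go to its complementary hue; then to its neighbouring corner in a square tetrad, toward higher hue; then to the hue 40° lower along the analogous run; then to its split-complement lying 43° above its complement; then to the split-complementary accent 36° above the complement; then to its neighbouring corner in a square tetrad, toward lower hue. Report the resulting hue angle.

+180° (complement): 352 + 180 = 532 → 532 − 360 = 172°
+90° (square ↑): 172 + 90 = 262°
−40° (analog 40° ↓): 262 − 40 = 222°
+223° (split-comp 43° ↑): 222 + 223 = 445 → 445 − 360 = 85°
+216° (split-comp 36° ↑): 85 + 216 = 301°
−90° (square ↓): 301 − 90 = 211°

211°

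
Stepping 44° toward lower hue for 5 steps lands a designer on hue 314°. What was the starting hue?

174°

5 steps of 44° (toward lower hue) give a net shift of −220°.
Start = end − shift: 314 + 220 = 534 → 534 − 360 = 174°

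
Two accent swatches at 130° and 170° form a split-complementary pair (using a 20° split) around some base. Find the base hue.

330°

The accents sit 20° either side of the complement, so the complement is their short-arc midpoint on the wheel.
Short-arc midpoint of 130° and 170°: 150°.
Base is 180° from the complement: 150 − 180 = -30 → -30 + 360 = 330°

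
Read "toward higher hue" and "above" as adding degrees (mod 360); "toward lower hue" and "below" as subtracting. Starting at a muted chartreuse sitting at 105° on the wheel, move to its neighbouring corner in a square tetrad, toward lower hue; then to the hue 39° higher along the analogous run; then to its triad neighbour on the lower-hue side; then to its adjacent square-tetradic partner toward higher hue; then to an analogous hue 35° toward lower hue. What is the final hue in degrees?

−90° (square ↓): 105 − 90 = 15°
+39° (analog 39° ↑): 15 + 39 = 54°
−120° (triadic ↓): 54 − 120 = -66 → -66 + 360 = 294°
+90° (square ↑): 294 + 90 = 384 → 384 − 360 = 24°
−35° (analog 35° ↓): 24 − 35 = -11 → -11 + 360 = 349°

349°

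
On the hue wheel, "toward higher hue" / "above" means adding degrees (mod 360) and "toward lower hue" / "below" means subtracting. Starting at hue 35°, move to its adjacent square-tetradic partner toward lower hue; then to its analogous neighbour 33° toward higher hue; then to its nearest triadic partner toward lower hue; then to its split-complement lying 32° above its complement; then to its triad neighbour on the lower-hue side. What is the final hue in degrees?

35 − 90 = -55 → -55 + 360 = 305°   (square ↓)
305 + 33 = 338°   (analog 33° ↑)
338 − 120 = 218°   (triadic ↓)
218 + 212 = 430 → 430 − 360 = 70°   (split-comp 32° ↑)
70 − 120 = -50 → -50 + 360 = 310°   (triadic ↓)

310°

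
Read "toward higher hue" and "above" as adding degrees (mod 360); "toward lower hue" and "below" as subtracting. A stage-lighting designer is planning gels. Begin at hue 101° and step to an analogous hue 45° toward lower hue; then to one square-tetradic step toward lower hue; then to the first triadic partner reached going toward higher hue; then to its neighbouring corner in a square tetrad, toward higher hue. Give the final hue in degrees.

176°

−45° (analog 45° ↓): 101 − 45 = 56°
−90° (square ↓): 56 − 90 = -34 → -34 + 360 = 326°
+120° (triadic ↑): 326 + 120 = 446 → 446 − 360 = 86°
+90° (square ↑): 86 + 90 = 176°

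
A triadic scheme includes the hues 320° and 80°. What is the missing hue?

200°

A triad places three hues 120° apart.
The full set through 80° is {80°, 200°, 320°}.
Given {80°, 320°}, the missing hue is 200°.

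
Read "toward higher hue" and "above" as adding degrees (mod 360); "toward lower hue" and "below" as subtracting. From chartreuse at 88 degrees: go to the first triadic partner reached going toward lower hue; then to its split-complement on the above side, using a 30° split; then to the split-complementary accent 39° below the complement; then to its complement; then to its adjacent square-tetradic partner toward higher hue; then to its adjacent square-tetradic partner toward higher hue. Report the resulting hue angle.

88 − 120 = -32 → -32 + 360 = 328°   (triadic ↓)
328 + 210 = 538 → 538 − 360 = 178°   (split-comp 30° ↑)
178 + 141 = 319°   (split-comp 39° ↓)
319 + 180 = 499 → 499 − 360 = 139°   (complement)
139 + 90 = 229°   (square ↑)
229 + 90 = 319°   (square ↑)

319°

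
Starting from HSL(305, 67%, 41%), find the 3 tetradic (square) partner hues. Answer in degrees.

A square tetradic scheme places four hues every 90°.
305 + 90 = 395 → 395 − 360 = 35°
305 + 180 = 485 → 485 − 360 = 125°
305 + 270 = 575 → 575 − 360 = 215°

35°, 125°, 215°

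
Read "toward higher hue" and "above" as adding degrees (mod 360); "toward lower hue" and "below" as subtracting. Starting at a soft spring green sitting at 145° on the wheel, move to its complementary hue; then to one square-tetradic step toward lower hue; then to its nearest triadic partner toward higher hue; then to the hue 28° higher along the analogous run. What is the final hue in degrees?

23°

+180° (complement): 145 + 180 = 325°
−90° (square ↓): 325 − 90 = 235°
+120° (triadic ↑): 235 + 120 = 355°
+28° (analog 28° ↑): 355 + 28 = 383 → 383 − 360 = 23°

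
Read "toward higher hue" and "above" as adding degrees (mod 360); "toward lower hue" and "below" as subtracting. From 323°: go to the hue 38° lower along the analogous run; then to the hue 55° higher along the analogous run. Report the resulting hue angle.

340°

−38° (analog 38° ↓): 323 − 38 = 285°
+55° (analog 55° ↑): 285 + 55 = 340°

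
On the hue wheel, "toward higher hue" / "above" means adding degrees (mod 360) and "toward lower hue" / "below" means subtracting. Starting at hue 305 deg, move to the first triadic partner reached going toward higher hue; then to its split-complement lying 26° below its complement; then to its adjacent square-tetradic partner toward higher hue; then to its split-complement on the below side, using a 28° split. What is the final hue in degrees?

305 + 120 = 425 → 425 − 360 = 65°   (triadic ↑)
65 + 154 = 219°   (split-comp 26° ↓)
219 + 90 = 309°   (square ↑)
309 + 152 = 461 → 461 − 360 = 101°   (split-comp 28° ↓)

101°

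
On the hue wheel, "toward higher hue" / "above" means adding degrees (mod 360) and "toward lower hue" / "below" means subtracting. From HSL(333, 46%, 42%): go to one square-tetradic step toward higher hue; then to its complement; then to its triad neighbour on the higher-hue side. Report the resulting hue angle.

3°

square ↑ +90°: 333 + 90 = 423 → 423 − 360 = 63°
complement +180°: 63 + 180 = 243°
triadic ↑ +120°: 243 + 120 = 363 → 363 − 360 = 3°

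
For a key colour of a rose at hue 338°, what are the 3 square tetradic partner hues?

68°, 158° and 248°

338 + 90 = 428 → 428 − 360 = 68°
338 + 180 = 518 → 518 − 360 = 158°
338 + 270 = 608 → 608 − 360 = 248°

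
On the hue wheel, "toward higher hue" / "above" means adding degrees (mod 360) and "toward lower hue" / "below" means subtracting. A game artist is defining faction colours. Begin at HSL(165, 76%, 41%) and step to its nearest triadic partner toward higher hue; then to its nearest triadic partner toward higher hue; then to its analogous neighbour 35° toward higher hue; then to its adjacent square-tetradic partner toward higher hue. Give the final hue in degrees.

170°

triadic ↑ +120°: 165 + 120 = 285°
triadic ↑ +120°: 285 + 120 = 405 → 405 − 360 = 45°
analog 35° ↑ +35°: 45 + 35 = 80°
square ↑ +90°: 80 + 90 = 170°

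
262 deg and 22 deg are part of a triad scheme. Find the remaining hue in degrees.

A triad places three hues 120° apart.
The full set through 22° is {22°, 142°, 262°}.
Given {22°, 262°}, the missing hue is 142°.

142°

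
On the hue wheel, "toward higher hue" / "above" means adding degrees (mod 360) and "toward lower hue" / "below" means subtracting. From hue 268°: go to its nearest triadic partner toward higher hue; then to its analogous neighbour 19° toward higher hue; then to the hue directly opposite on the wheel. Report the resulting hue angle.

227°

268 + 120 = 388 → 388 − 360 = 28°   (triadic ↑)
28 + 19 = 47°   (analog 19° ↑)
47 + 180 = 227°   (complement)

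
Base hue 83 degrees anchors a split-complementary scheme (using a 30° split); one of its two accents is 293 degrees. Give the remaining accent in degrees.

233°

Split-complementary hues sit 30° either side of the complement.
Complement of the base 83°: 83 + 180 = 263°
The given accent 293° is 30° one side of 263°; the other accent sits 30° the other side: 263 − 30 = 233°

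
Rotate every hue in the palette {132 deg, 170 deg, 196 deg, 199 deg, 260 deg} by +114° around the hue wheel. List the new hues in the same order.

132 + 114 = 246°
170 + 114 = 284°
196 + 114 = 310°
199 + 114 = 313°
260 + 114 = 374 → 374 − 360 = 14°

246°, 284°, 310°, 313°, 14°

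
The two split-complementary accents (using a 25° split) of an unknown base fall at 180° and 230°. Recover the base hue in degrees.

The accents sit 25° either side of the complement, so the complement is their short-arc midpoint on the wheel.
Short-arc midpoint of 180° and 230°: 205°.
Base is 180° from the complement: 205 − 180 = 25°

25°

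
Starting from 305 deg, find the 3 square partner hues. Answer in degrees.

35°, 125°, and 215°

305 + 90 = 395 → 395 − 360 = 35°
305 + 180 = 485 → 485 − 360 = 125°
305 + 270 = 575 → 575 − 360 = 215°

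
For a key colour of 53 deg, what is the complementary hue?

233°

The complement sits 180° across the wheel.
53 + 180 = 233°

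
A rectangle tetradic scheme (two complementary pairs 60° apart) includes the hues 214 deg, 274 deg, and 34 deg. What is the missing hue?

A rectangular tetradic uses two complementary pairs 60° apart: offsets 0°, 60°, 180°, 240°.
Among {34°, 214°, 274°}, 34° and 214° are a 180° pair.
The remaining hue 274° needs its own complement: 274 + 180 = 454 → 454 − 360 = 94°

94°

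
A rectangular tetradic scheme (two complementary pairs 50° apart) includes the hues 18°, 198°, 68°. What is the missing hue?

248°

A rectangular tetradic uses two complementary pairs 50° apart: offsets 0°, 50°, 180°, 230°.
Among {18°, 68°, 198°}, 198° and 18° are a 180° pair.
The remaining hue 68° needs its own complement: 68 + 180 = 248°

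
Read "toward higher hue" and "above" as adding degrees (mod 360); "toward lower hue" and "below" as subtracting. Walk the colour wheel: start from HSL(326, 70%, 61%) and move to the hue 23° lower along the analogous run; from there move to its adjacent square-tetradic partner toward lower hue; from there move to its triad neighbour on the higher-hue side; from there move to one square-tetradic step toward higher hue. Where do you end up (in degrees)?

326 − 23 = 303°   (analog 23° ↓)
303 − 90 = 213°   (square ↓)
213 + 120 = 333°   (triadic ↑)
333 + 90 = 423 → 423 − 360 = 63°   (square ↑)

63°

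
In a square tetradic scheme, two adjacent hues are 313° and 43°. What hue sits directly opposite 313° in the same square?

133°

A square tetradic scheme places four hues 90° apart; opposite corners are 180° apart.
313 + 180 = 493 → 493 − 360 = 133°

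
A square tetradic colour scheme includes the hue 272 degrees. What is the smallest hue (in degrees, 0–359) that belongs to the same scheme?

A square tetradic scheme places four hues every 90°.
The full set through 272° is {2°, 92°, 182°, 272°}.

2°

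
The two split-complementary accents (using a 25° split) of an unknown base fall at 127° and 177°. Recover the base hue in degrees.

The accents sit 25° either side of the complement, so the complement is their short-arc midpoint on the wheel.
Short-arc midpoint of 127° and 177°: 152°.
Base is 180° from the complement: 152 − 180 = -28 → -28 + 360 = 332°

332°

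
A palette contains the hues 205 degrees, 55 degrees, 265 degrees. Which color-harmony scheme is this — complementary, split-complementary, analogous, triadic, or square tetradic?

split-complementary

Sort the hues: 55°, 205°, 265°.
Successive gaps around the wheel: 150°, 60°, 150°.
Two 150° gaps and one 60° gap — a base hue opposite a pair of accents 30° either side of its complement — is the split-complementary pattern.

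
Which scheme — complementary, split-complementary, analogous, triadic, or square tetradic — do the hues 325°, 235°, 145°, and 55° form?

Sort the hues: 55°, 145°, 235°, 325°.
Successive gaps around the wheel: 90°, 90°, 90°, 90°.
Four hues every 90° form a square tetradic scheme.

square tetradic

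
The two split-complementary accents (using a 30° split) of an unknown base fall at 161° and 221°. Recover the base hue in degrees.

11°

The accents sit 30° either side of the complement, so the complement is their short-arc midpoint on the wheel.
Short-arc midpoint of 161° and 221°: 191°.
Base is 180° from the complement: 191 − 180 = 11°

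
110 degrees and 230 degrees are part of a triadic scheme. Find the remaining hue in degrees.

350°

A triad places three hues 120° apart.
The full set through 110° is {110°, 230°, 350°}.
Given {110°, 230°}, the missing hue is 350°.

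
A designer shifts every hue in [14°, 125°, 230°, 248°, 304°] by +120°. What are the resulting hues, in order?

134°, 245°, 350°, 8°, 64°

14 + 120 = 134°
125 + 120 = 245°
230 + 120 = 350°
248 + 120 = 368 → 368 − 360 = 8°
304 + 120 = 424 → 424 − 360 = 64°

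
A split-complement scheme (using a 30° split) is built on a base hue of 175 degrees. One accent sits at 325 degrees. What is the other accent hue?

25°

Split-complementary hues sit 30° either side of the complement.
Complement of the base 175°: 175 + 180 = 355°
The given accent 325° is 30° one side of 355°; the other accent sits 30° the other side: 355 + 30 = 385 → 385 − 360 = 25°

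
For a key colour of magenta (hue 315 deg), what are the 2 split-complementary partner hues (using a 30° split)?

105° and 165°

Split-complementary hues sit 30° either side of the complement.
Complement of 315 deg: 315 + 180 = 495 → 495 − 360 = 135°
135 − 30 = 105°
135 + 30 = 165°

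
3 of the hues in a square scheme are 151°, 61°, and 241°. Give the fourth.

331°

A square tetradic scheme places four hues every 90°.
The full set through 61° is {61°, 151°, 241°, 331°}.
Given {61°, 151°, 241°}, the missing hue is 331°.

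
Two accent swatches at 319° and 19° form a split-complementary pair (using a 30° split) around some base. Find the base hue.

169°

The accents sit 30° either side of the complement, so the complement is their short-arc midpoint on the wheel.
Short-arc midpoint of 319° and 19°: 349°.
Base is 180° from the complement: 349 − 180 = 169°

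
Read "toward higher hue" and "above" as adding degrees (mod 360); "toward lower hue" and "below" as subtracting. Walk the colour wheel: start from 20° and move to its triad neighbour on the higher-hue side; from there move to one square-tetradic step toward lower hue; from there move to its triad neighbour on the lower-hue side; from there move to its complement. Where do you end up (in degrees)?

110°

+120° (triadic ↑): 20 + 120 = 140°
−90° (square ↓): 140 − 90 = 50°
−120° (triadic ↓): 50 − 120 = -70 → -70 + 360 = 290°
+180° (complement): 290 + 180 = 470 → 470 − 360 = 110°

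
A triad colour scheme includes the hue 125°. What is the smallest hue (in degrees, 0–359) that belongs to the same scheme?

5°

A triad places three hues 120° apart.
The full set through 125° is {5°, 125°, 245°}.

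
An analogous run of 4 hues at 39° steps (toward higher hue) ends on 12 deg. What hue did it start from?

3 steps of 39° (toward higher hue) give a net shift of +117°.
Start = end − shift: 12 − 117 = -105 → -105 + 360 = 255°

255°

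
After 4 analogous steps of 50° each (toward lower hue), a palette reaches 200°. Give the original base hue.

4 steps of 50° (toward lower hue) give a net shift of −200°.
Start = end − shift: 200 + 200 = 400 → 400 − 360 = 40°

40°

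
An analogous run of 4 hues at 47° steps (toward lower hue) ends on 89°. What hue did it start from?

3 steps of 47° (toward lower hue) give a net shift of −141°.
Start = end − shift: 89 + 141 = 230°

230°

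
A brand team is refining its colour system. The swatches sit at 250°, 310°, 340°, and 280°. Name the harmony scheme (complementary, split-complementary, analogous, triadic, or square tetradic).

Sort the hues: 250°, 280°, 310°, 340°.
Successive gaps around the wheel: 30°, 30°, 30°, 270°.
A run of hues at equal small steps (30°) with one large closing gap is an analogous group.

analogous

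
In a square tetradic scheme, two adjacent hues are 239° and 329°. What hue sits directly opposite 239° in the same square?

59°

A square tetradic scheme places four hues 90° apart; opposite corners are 180° apart.
239 + 180 = 419 → 419 − 360 = 59°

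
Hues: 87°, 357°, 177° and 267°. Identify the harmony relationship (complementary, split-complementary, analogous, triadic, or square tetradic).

Sort the hues: 87°, 177°, 267°, 357°.
Successive gaps around the wheel: 90°, 90°, 90°, 90°.
Four hues every 90° form a square tetradic scheme.

square tetradic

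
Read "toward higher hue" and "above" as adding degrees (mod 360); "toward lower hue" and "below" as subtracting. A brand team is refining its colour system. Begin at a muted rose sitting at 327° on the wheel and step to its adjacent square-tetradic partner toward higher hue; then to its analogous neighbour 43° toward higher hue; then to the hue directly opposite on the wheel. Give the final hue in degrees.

280°

square ↑ +90°: 327 + 90 = 417 → 417 − 360 = 57°
analog 43° ↑ +43°: 57 + 43 = 100°
complement +180°: 100 + 180 = 280°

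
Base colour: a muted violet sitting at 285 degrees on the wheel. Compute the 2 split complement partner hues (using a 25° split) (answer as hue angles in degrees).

Split-complementary hues sit 25° either side of the complement.
Complement of 285 degrees: 285 + 180 = 465 → 465 − 360 = 105°
105 − 25 = 80°
105 + 25 = 130°

80° and 130°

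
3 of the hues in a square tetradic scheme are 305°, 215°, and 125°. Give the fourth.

35°

A square tetradic scheme places four hues every 90°.
The full set through 125° is {35°, 125°, 215°, 305°}.
Given {125°, 215°, 305°}, the missing hue is 35°.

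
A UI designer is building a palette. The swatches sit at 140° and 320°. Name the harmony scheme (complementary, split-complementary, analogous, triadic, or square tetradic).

Sort the hues: 140°, 320°.
Successive gaps around the wheel: 180°, 180°.
Two hues 180° apart are complementary.

complementary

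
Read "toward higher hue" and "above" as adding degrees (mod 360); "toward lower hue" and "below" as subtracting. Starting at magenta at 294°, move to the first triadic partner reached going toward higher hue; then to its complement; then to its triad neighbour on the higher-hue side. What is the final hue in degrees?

294 + 120 = 414 → 414 − 360 = 54°   (triadic ↑)
54 + 180 = 234°   (complement)
234 + 120 = 354°   (triadic ↑)

354°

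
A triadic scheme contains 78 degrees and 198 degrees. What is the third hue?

318°

A triad spaces three hues 120° apart.
The full set is {78°, 198°, 318°}.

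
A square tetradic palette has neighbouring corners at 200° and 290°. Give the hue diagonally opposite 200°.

A square tetradic scheme places four hues 90° apart; opposite corners are 180° apart.
200 + 180 = 380 → 380 − 360 = 20°

20°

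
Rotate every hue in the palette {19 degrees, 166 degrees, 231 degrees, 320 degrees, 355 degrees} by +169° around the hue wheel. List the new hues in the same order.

188°, 335°, 40°, 129°, 164°

19 + 169 = 188°
166 + 169 = 335°
231 + 169 = 400 → 400 − 360 = 40°
320 + 169 = 489 → 489 − 360 = 129°
355 + 169 = 524 → 524 − 360 = 164°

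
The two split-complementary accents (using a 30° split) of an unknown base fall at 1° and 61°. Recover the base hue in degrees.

211°

The accents sit 30° either side of the complement, so the complement is their short-arc midpoint on the wheel.
Short-arc midpoint of 1° and 61°: 31°.
Base is 180° from the complement: 31 − 180 = -149 → -149 + 360 = 211°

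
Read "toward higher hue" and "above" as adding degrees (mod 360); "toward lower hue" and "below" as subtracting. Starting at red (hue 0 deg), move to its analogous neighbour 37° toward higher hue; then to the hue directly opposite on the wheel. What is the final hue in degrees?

217°

+37° (analog 37° ↑): 0 + 37 = 37°
+180° (complement): 37 + 180 = 217°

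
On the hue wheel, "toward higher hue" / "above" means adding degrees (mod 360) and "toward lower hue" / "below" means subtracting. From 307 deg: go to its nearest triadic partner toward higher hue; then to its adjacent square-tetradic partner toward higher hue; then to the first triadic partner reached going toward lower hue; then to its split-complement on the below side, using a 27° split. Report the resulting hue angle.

triadic ↑ +120°: 307 + 120 = 427 → 427 − 360 = 67°
square ↑ +90°: 67 + 90 = 157°
triadic ↓ −120°: 157 − 120 = 37°
split-comp 27° ↓ +153°: 37 + 153 = 190°

190°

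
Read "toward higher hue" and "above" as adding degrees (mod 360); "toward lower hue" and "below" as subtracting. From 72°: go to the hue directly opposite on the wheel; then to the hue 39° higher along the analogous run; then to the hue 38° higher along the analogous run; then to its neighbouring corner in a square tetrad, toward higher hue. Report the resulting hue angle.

59°

+180° (complement): 72 + 180 = 252°
+39° (analog 39° ↑): 252 + 39 = 291°
+38° (analog 38° ↑): 291 + 38 = 329°
+90° (square ↑): 329 + 90 = 419 → 419 − 360 = 59°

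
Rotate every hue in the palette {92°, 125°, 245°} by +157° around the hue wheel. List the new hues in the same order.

92 + 157 = 249°
125 + 157 = 282°
245 + 157 = 402 → 402 − 360 = 42°

249°, 282°, 42°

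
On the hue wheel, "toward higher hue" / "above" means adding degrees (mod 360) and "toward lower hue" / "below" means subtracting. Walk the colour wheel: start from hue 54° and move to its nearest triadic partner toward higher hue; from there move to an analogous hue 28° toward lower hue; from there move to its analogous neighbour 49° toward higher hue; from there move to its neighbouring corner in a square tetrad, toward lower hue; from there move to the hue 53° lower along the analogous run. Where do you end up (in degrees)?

triadic ↑ +120°: 54 + 120 = 174°
analog 28° ↓ −28°: 174 − 28 = 146°
analog 49° ↑ +49°: 146 + 49 = 195°
square ↓ −90°: 195 − 90 = 105°
analog 53° ↓ −53°: 105 − 53 = 52°

52°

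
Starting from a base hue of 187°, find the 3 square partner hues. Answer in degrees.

277°, 7° and 97°

187 + 90 = 277°
187 + 180 = 367 → 367 − 360 = 7°
187 + 270 = 457 → 457 − 360 = 97°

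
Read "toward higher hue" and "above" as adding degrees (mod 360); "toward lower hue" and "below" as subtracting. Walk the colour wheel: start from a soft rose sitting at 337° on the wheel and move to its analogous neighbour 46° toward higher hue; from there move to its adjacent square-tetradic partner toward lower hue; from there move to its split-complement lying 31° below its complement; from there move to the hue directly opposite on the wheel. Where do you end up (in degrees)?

262°

analog 46° ↑ +46°: 337 + 46 = 383 → 383 − 360 = 23°
square ↓ −90°: 23 − 90 = -67 → -67 + 360 = 293°
split-comp 31° ↓ +149°: 293 + 149 = 442 → 442 − 360 = 82°
complement +180°: 82 + 180 = 262°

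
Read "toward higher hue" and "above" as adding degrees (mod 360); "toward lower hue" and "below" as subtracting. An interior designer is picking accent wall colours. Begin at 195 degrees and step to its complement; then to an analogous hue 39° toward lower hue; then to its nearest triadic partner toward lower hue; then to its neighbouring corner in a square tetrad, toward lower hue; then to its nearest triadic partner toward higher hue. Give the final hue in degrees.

246°

complement +180°: 195 + 180 = 375 → 375 − 360 = 15°
analog 39° ↓ −39°: 15 − 39 = -24 → -24 + 360 = 336°
triadic ↓ −120°: 336 − 120 = 216°
square ↓ −90°: 216 − 90 = 126°
triadic ↑ +120°: 126 + 120 = 246°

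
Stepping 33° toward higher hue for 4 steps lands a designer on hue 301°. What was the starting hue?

4 steps of 33° (toward higher hue) give a net shift of +132°.
Start = end − shift: 301 − 132 = 169°

169°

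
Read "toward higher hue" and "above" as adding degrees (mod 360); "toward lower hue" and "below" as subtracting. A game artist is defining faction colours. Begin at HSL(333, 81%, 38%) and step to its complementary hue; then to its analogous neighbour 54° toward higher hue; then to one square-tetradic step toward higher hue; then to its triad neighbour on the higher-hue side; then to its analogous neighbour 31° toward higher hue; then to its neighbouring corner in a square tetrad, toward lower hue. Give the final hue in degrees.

333 + 180 = 513 → 513 − 360 = 153°   (complement)
153 + 54 = 207°   (analog 54° ↑)
207 + 90 = 297°   (square ↑)
297 + 120 = 417 → 417 − 360 = 57°   (triadic ↑)
57 + 31 = 88°   (analog 31° ↑)
88 − 90 = -2 → -2 + 360 = 358°   (square ↓)

358°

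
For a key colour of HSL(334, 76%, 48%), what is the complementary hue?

154°

The complement sits 180° across the wheel.
334 + 180 = 514 → 514 − 360 = 154°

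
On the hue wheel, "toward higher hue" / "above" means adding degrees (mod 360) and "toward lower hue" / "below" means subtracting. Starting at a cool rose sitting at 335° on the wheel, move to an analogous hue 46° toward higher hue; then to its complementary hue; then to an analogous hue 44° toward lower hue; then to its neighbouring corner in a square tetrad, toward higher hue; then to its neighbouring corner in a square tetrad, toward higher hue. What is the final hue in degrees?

337°

335 + 46 = 381 → 381 − 360 = 21°   (analog 46° ↑)
21 + 180 = 201°   (complement)
201 − 44 = 157°   (analog 44° ↓)
157 + 90 = 247°   (square ↑)
247 + 90 = 337°   (square ↑)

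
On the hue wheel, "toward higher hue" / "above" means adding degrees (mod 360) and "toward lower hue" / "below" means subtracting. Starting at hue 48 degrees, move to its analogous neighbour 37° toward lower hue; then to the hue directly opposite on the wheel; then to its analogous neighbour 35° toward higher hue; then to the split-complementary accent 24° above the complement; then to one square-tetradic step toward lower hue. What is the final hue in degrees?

48 − 37 = 11°   (analog 37° ↓)
11 + 180 = 191°   (complement)
191 + 35 = 226°   (analog 35° ↑)
226 + 204 = 430 → 430 − 360 = 70°   (split-comp 24° ↑)
70 − 90 = -20 → -20 + 360 = 340°   (square ↓)

340°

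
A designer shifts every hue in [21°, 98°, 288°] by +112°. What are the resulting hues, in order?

21 + 112 = 133°
98 + 112 = 210°
288 + 112 = 400 → 400 − 360 = 40°

133°, 210°, 40°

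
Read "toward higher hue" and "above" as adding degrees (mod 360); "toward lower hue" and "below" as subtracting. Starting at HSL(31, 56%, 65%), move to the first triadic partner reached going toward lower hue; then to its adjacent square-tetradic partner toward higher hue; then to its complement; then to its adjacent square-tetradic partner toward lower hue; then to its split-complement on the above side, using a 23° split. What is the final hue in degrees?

31 − 120 = -89 → -89 + 360 = 271°   (triadic ↓)
271 + 90 = 361 → 361 − 360 = 1°   (square ↑)
1 + 180 = 181°   (complement)
181 − 90 = 91°   (square ↓)
91 + 203 = 294°   (split-comp 23° ↑)

294°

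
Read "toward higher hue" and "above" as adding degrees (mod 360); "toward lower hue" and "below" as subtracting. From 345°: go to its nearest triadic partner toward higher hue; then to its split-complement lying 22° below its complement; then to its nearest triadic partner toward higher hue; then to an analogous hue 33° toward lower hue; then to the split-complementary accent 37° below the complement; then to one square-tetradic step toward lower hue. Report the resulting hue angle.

43°

345 + 120 = 465 → 465 − 360 = 105°   (triadic ↑)
105 + 158 = 263°   (split-comp 22° ↓)
263 + 120 = 383 → 383 − 360 = 23°   (triadic ↑)
23 − 33 = -10 → -10 + 360 = 350°   (analog 33° ↓)
350 + 143 = 493 → 493 − 360 = 133°   (split-comp 37° ↓)
133 − 90 = 43°   (square ↓)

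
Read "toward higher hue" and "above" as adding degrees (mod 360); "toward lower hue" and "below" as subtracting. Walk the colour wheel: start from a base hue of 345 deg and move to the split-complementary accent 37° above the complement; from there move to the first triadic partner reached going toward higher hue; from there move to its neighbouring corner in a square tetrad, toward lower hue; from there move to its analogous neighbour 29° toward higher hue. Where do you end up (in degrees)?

345 + 217 = 562 → 562 − 360 = 202°   (split-comp 37° ↑)
202 + 120 = 322°   (triadic ↑)
322 − 90 = 232°   (square ↓)
232 + 29 = 261°   (analog 29° ↑)

261°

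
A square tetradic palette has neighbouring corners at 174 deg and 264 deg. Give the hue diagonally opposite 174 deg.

A square tetradic scheme places four hues 90° apart; opposite corners are 180° apart.
174 + 180 = 354°

354°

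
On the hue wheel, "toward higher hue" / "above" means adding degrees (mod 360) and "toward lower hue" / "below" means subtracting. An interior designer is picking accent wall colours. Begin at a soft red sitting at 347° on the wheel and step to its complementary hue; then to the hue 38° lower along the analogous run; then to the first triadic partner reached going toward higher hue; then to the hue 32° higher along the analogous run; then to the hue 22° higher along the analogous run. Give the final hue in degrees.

303°

347 + 180 = 527 → 527 − 360 = 167°   (complement)
167 − 38 = 129°   (analog 38° ↓)
129 + 120 = 249°   (triadic ↑)
249 + 32 = 281°   (analog 32° ↑)
281 + 22 = 303°   (analog 22° ↑)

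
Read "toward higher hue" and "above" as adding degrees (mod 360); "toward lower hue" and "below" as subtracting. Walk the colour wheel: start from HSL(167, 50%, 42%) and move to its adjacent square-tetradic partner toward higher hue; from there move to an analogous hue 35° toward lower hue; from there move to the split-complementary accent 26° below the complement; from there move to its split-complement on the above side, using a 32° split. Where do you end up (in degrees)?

228°

+90° (square ↑): 167 + 90 = 257°
−35° (analog 35° ↓): 257 − 35 = 222°
+154° (split-comp 26° ↓): 222 + 154 = 376 → 376 − 360 = 16°
+212° (split-comp 32° ↑): 16 + 212 = 228°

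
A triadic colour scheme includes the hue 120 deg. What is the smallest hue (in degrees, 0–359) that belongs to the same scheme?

A triad places three hues 120° apart.
The full set through 120° is {0°, 120°, 240°}.

0°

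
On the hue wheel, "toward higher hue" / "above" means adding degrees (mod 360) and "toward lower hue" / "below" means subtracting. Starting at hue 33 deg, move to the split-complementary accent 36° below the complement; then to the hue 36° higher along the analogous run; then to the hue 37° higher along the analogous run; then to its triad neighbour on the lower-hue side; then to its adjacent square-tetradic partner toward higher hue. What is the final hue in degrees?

33 + 144 = 177°   (split-comp 36° ↓)
177 + 36 = 213°   (analog 36° ↑)
213 + 37 = 250°   (analog 37° ↑)
250 − 120 = 130°   (triadic ↓)
130 + 90 = 220°   (square ↑)

220°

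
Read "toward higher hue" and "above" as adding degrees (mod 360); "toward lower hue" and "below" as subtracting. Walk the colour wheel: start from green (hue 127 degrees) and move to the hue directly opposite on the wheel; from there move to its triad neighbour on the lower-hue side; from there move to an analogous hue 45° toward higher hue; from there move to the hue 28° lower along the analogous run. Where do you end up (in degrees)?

204°

+180° (complement): 127 + 180 = 307°
−120° (triadic ↓): 307 − 120 = 187°
+45° (analog 45° ↑): 187 + 45 = 232°
−28° (analog 28° ↓): 232 − 28 = 204°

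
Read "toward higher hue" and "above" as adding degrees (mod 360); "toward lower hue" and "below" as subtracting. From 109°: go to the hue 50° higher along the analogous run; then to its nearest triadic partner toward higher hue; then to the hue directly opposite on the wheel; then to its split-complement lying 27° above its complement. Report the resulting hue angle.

306°

109 + 50 = 159°   (analog 50° ↑)
159 + 120 = 279°   (triadic ↑)
279 + 180 = 459 → 459 − 360 = 99°   (complement)
99 + 207 = 306°   (split-comp 27° ↑)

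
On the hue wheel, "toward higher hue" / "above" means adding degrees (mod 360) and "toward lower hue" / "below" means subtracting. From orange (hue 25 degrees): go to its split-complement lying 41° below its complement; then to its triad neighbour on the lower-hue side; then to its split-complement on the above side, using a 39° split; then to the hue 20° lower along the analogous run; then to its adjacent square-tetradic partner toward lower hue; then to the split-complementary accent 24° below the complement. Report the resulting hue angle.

+139° (split-comp 41° ↓): 25 + 139 = 164°
−120° (triadic ↓): 164 − 120 = 44°
+219° (split-comp 39° ↑): 44 + 219 = 263°
−20° (analog 20° ↓): 263 − 20 = 243°
−90° (square ↓): 243 − 90 = 153°
+156° (split-comp 24° ↓): 153 + 156 = 309°

309°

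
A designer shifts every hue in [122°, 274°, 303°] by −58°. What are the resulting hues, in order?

122 − 58 = 64°
274 − 58 = 216°
303 − 58 = 245°

64°, 216°, 245°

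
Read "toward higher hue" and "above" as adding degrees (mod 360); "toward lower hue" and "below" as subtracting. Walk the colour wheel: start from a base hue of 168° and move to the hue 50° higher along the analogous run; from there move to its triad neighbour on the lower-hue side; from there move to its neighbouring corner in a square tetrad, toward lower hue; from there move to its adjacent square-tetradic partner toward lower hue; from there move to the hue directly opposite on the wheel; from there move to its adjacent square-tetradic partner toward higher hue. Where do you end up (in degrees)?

analog 50° ↑ +50°: 168 + 50 = 218°
triadic ↓ −120°: 218 − 120 = 98°
square ↓ −90°: 98 − 90 = 8°
square ↓ −90°: 8 − 90 = -82 → -82 + 360 = 278°
complement +180°: 278 + 180 = 458 → 458 − 360 = 98°
square ↑ +90°: 98 + 90 = 188°

188°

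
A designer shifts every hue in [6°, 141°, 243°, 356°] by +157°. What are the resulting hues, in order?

6 + 157 = 163°
141 + 157 = 298°
243 + 157 = 400 → 400 − 360 = 40°
356 + 157 = 513 → 513 − 360 = 153°

163°, 298°, 40°, 153°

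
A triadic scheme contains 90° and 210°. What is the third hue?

A triad spaces three hues 120° apart.
The full set is {90°, 210°, 330°}.

330°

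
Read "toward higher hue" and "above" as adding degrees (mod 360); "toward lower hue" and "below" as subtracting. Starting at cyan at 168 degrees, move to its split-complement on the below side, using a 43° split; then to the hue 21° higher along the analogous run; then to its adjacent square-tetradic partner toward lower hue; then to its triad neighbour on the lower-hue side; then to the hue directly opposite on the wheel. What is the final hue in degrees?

+137° (split-comp 43° ↓): 168 + 137 = 305°
+21° (analog 21° ↑): 305 + 21 = 326°
−90° (square ↓): 326 − 90 = 236°
−120° (triadic ↓): 236 − 120 = 116°
+180° (complement): 116 + 180 = 296°

296°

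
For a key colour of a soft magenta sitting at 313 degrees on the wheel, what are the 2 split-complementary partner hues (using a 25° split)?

Split-complementary hues sit 25° either side of the complement.
Complement of 313 degrees: 313 + 180 = 493 → 493 − 360 = 133°
133 − 25 = 108°
133 + 25 = 158°

108° and 158°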